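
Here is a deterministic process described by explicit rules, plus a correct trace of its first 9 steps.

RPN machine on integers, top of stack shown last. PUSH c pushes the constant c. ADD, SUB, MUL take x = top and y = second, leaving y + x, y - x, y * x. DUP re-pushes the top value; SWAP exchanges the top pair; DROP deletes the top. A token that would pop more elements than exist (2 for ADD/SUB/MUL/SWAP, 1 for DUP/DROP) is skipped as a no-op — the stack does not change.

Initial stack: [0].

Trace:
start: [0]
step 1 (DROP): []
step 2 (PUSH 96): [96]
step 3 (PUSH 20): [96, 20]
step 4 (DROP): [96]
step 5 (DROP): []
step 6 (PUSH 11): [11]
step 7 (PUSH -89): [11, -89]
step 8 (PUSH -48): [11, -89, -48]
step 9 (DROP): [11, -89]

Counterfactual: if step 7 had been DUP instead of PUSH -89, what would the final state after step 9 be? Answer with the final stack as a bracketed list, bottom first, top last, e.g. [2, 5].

(re-executing from step 7 with the substitution; state before step 7: [11])
step 7 (DUP): [11, 11]
step 8 (PUSH -48): [11, 11, -48]
step 9 (DROP): [11, 11]

[11, 11]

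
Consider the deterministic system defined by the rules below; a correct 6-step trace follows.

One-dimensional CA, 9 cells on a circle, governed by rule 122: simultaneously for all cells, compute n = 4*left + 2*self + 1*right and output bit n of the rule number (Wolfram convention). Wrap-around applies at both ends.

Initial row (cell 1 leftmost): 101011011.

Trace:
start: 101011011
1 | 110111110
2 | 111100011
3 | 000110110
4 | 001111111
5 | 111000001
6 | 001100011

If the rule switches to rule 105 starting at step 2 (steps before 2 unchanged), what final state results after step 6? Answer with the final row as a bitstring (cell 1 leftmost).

110100010

(re-executing steps 2..6 under rule 105; state before step 2: 110111110)
2 | 111100011
3 | 000101010
4 | 110010100
5 | 110001000
6 | 110100010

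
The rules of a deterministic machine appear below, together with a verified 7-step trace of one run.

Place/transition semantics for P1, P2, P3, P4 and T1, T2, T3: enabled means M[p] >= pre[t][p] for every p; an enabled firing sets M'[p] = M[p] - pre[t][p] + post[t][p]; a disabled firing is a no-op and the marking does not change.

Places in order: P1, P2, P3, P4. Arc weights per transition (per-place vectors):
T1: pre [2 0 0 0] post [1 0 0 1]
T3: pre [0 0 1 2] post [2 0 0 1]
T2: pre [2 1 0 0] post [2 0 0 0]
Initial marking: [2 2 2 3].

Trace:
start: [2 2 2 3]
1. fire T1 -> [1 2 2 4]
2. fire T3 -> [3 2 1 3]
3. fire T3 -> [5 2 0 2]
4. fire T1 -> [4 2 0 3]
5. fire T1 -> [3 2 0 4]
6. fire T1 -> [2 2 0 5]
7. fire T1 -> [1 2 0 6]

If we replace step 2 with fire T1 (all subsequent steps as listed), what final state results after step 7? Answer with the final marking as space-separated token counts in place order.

(re-executing from step 2 with the substitution; state before step 2: [1 2 2 4])
2. fire T1 -> [1 2 2 4]
3. fire T3 -> [3 2 1 3]
4. fire T1 -> [2 2 1 4]
5. fire T1 -> [1 2 1 5]
6. fire T1 -> [1 2 1 5]
7. fire T1 -> [1 2 1 5]

1 2 1 5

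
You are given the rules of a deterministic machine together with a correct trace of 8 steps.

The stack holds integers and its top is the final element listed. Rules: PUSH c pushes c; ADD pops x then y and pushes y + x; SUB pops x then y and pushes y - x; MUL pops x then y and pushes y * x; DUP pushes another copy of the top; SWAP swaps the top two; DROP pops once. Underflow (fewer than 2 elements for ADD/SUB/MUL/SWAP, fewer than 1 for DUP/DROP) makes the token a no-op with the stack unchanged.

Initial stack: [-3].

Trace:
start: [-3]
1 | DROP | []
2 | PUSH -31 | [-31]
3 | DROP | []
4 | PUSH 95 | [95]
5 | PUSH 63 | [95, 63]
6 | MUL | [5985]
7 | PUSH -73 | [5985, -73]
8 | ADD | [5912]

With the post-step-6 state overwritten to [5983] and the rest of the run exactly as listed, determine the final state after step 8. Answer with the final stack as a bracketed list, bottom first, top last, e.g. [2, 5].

state after step 6 := [5983]
7 | PUSH -73 | [5983, -73]
8 | ADD | [5910]

[5910]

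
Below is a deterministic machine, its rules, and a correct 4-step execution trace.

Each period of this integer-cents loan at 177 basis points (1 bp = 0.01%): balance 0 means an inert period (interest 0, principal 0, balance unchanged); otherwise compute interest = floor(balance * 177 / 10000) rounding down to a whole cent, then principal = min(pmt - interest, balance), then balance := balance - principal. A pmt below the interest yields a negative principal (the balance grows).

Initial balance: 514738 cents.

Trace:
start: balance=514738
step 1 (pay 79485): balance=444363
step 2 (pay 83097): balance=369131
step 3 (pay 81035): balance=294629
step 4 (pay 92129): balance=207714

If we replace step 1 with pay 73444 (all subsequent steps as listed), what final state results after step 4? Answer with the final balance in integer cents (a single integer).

214082

(re-executing from step 1 with the substitution; state before step 1: balance=514738)
step 1 (pay 73444): balance=450404
step 2 (pay 83097): balance=375279
step 3 (pay 81035): balance=300886
step 4 (pay 92129): balance=214082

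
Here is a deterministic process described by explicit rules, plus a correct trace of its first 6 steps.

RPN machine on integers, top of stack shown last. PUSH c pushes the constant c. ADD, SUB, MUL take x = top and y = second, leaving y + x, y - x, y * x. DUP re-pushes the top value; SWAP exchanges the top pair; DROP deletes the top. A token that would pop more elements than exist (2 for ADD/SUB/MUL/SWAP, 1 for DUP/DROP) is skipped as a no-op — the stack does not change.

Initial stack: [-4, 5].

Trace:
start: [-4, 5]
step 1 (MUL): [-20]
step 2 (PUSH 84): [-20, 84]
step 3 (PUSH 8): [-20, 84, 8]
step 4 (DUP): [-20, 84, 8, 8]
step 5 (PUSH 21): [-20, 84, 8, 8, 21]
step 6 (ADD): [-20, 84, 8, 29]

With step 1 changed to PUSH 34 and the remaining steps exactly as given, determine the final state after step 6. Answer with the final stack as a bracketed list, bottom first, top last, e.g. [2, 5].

(re-executing from step 1 with the substitution; state before step 1: [-4, 5])
step 1 (PUSH 34): [-4, 5, 34]
step 2 (PUSH 84): [-4, 5, 34, 84]
step 3 (PUSH 8): [-4, 5, 34, 84, 8]
step 4 (DUP): [-4, 5, 34, 84, 8, 8]
step 5 (PUSH 21): [-4, 5, 34, 84, 8, 8, 21]
step 6 (ADD): [-4, 5, 34, 84, 8, 29]

[-4, 5, 34, 84, 8, 29]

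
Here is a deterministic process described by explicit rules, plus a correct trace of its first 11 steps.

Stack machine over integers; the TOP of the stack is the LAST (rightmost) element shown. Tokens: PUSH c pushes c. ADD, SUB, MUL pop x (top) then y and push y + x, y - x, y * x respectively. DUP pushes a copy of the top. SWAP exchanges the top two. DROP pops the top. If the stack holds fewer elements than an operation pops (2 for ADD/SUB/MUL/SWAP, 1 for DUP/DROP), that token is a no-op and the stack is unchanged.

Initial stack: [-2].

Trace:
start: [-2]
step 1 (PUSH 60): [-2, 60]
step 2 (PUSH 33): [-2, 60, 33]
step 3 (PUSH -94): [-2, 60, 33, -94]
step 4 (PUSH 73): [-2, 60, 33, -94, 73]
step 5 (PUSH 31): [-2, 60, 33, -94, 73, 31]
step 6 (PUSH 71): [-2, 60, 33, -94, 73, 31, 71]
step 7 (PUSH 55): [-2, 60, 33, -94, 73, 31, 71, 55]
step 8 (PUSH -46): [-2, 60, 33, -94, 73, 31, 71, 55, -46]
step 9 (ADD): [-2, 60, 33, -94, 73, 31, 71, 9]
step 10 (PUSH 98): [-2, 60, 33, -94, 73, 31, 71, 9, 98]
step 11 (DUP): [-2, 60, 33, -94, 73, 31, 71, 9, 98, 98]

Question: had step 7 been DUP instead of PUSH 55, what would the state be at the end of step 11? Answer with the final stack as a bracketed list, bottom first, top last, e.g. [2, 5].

[-2, 60, 33, -94, 73, 31, 71, 25, 98, 98]

(re-executing from step 7 with the substitution; state before step 7: [-2, 60, 33, -94, 73, 31, 71])
step 7 (DUP): [-2, 60, 33, -94, 73, 31, 71, 71]
step 8 (PUSH -46): [-2, 60, 33, -94, 73, 31, 71, 71, -46]
step 9 (ADD): [-2, 60, 33, -94, 73, 31, 71, 25]
step 10 (PUSH 98): [-2, 60, 33, -94, 73, 31, 71, 25, 98]
step 11 (DUP): [-2, 60, 33, -94, 73, 31, 71, 25, 98, 98]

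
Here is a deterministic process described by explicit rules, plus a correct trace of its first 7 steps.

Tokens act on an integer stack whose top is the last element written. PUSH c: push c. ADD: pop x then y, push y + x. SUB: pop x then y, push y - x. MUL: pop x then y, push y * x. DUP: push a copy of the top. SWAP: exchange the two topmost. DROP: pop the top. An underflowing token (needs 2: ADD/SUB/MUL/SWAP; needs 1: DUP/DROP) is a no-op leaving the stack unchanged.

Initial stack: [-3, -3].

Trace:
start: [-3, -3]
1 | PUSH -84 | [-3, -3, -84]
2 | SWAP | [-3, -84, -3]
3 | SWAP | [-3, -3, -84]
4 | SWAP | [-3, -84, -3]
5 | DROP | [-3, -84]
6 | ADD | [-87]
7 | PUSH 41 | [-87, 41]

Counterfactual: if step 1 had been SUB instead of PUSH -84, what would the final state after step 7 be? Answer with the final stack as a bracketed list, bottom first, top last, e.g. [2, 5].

(re-executing from step 1 with the substitution; state before step 1: [-3, -3])
1 | SUB | [0]
2 | SWAP | [0]
3 | SWAP | [0]
4 | SWAP | [0]
5 | DROP | []
6 | ADD | []
7 | PUSH 41 | [41]

[41]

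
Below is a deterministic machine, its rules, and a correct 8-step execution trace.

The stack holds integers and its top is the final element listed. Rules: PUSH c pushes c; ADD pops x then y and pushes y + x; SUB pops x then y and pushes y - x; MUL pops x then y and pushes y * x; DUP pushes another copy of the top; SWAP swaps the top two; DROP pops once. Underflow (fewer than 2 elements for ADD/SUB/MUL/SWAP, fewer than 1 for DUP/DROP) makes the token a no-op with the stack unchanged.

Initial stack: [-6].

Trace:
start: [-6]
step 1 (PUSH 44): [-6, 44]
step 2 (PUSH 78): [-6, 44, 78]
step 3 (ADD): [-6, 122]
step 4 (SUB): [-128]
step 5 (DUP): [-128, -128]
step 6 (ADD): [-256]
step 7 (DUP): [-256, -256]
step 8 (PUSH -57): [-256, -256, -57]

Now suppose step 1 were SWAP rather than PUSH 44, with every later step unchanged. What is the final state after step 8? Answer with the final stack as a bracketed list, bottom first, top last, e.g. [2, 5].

(re-executing from step 1 with the substitution; state before step 1: [-6])
step 1 (SWAP): [-6]
step 2 (PUSH 78): [-6, 78]
step 3 (ADD): [72]
step 4 (SUB): [72]
step 5 (DUP): [72, 72]
step 6 (ADD): [144]
step 7 (DUP): [144, 144]
step 8 (PUSH -57): [144, 144, -57]

[144, 144, -57]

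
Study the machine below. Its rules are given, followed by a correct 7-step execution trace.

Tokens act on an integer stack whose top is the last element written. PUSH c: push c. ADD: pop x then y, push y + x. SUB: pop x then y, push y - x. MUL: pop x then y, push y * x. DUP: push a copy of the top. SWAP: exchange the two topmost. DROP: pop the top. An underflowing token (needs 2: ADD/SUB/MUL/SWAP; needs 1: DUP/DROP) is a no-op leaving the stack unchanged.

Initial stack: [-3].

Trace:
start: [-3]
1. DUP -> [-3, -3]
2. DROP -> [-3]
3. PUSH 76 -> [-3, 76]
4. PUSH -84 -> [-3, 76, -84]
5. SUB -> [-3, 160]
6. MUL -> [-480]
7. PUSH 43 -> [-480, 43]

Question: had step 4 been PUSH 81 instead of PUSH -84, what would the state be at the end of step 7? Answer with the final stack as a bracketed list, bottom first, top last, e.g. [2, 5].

(re-executing from step 4 with the substitution; state before step 4: [-3, 76])
4. PUSH 81 -> [-3, 76, 81]
5. SUB -> [-3, -5]
6. MUL -> [15]
7. PUSH 43 -> [15, 43]

[15, 43]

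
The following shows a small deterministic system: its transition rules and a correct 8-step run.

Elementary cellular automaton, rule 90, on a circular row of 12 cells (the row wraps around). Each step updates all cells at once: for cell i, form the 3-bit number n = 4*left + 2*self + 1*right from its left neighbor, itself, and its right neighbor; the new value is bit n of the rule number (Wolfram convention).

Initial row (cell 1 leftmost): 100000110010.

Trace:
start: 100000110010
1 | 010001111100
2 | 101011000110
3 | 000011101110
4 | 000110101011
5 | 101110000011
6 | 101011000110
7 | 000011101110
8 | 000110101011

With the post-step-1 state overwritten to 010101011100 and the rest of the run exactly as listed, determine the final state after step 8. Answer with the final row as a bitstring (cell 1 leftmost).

101001011111

state after step 1 := 010101011100
2 | 100000010110
3 | 010000100110
4 | 101001011111
5 | 100110010000
6 | 011111101001
7 | 010000100110
8 | 101001011111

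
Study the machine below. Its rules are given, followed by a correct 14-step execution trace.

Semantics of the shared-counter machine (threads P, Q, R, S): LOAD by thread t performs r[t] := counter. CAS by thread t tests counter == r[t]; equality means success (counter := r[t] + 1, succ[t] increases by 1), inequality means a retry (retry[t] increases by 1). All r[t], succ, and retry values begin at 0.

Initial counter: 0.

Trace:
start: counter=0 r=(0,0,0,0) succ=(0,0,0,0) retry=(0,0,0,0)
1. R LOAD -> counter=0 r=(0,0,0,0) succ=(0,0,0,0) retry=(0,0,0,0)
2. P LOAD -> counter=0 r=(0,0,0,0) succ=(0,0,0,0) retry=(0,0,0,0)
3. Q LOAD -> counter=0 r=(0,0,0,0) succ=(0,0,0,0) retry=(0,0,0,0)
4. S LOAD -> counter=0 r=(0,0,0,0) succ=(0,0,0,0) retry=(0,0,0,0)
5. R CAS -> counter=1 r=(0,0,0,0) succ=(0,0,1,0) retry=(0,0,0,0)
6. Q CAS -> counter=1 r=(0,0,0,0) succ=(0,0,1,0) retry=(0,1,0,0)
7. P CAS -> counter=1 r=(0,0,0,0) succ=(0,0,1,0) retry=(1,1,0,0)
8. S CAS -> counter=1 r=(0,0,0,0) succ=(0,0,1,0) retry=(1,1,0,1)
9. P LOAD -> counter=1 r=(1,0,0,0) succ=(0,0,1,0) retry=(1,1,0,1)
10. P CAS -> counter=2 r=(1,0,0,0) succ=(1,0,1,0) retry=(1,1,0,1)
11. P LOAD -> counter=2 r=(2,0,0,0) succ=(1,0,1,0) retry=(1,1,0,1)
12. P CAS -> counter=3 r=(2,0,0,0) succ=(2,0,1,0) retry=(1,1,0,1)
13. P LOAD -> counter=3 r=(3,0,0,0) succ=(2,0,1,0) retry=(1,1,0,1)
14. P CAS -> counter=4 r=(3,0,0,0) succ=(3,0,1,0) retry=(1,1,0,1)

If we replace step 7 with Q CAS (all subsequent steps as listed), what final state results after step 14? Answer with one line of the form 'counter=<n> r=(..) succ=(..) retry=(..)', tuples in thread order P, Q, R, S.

counter=4 r=(3,0,0,0) succ=(3,0,1,0) retry=(0,2,0,1)

(re-executing from step 7 with the substitution; state before step 7: counter=1 r=(0,0,0,0) succ=(0,0,1,0) retry=(0,1,0,0))
7. Q CAS -> counter=1 r=(0,0,0,0) succ=(0,0,1,0) retry=(0,2,0,0)
8. S CAS -> counter=1 r=(0,0,0,0) succ=(0,0,1,0) retry=(0,2,0,1)
9. P LOAD -> counter=1 r=(1,0,0,0) succ=(0,0,1,0) retry=(0,2,0,1)
10. P CAS -> counter=2 r=(1,0,0,0) succ=(1,0,1,0) retry=(0,2,0,1)
11. P LOAD -> counter=2 r=(2,0,0,0) succ=(1,0,1,0) retry=(0,2,0,1)
12. P CAS -> counter=3 r=(2,0,0,0) succ=(2,0,1,0) retry=(0,2,0,1)
13. P LOAD -> counter=3 r=(3,0,0,0) succ=(2,0,1,0) retry=(0,2,0,1)
14. P CAS -> counter=4 r=(3,0,0,0) succ=(3,0,1,0) retry=(0,2,0,1)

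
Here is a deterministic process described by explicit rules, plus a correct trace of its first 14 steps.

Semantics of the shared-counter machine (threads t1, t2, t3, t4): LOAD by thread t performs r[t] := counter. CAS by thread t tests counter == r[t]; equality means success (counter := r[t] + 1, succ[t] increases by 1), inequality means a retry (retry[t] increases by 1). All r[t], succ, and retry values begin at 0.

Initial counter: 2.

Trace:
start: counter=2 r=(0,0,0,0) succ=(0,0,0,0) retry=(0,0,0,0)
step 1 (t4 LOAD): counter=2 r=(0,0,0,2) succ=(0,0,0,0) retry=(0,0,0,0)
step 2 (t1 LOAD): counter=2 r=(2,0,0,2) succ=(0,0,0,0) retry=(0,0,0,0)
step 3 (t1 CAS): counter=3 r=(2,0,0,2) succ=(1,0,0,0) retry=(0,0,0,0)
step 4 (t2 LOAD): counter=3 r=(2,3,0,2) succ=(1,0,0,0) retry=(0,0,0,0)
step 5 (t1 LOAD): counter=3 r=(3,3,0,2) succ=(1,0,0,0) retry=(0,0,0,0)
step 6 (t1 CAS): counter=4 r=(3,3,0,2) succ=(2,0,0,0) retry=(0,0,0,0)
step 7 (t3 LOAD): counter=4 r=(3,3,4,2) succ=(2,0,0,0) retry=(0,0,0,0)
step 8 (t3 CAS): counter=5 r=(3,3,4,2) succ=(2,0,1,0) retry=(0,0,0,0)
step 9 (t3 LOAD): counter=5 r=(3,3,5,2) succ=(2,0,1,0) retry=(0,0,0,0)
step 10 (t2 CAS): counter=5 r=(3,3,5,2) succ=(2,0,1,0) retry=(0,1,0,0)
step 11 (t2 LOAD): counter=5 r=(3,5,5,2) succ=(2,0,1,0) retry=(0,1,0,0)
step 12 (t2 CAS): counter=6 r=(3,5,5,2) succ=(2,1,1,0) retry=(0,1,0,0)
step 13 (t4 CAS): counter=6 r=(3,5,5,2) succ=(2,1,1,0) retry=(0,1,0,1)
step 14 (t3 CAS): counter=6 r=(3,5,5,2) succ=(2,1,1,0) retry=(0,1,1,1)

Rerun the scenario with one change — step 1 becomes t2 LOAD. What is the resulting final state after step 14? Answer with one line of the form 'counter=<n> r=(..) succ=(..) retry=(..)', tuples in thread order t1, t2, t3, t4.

counter=6 r=(3,5,5,0) succ=(2,1,1,0) retry=(0,1,1,1)

(re-executing from step 1 with the substitution; state before step 1: counter=2 r=(0,0,0,0) succ=(0,0,0,0) retry=(0,0,0,0))
step 1 (t2 LOAD): counter=2 r=(0,2,0,0) succ=(0,0,0,0) retry=(0,0,0,0)
step 2 (t1 LOAD): counter=2 r=(2,2,0,0) succ=(0,0,0,0) retry=(0,0,0,0)
step 3 (t1 CAS): counter=3 r=(2,2,0,0) succ=(1,0,0,0) retry=(0,0,0,0)
step 4 (t2 LOAD): counter=3 r=(2,3,0,0) succ=(1,0,0,0) retry=(0,0,0,0)
step 5 (t1 LOAD): counter=3 r=(3,3,0,0) succ=(1,0,0,0) retry=(0,0,0,0)
step 6 (t1 CAS): counter=4 r=(3,3,0,0) succ=(2,0,0,0) retry=(0,0,0,0)
step 7 (t3 LOAD): counter=4 r=(3,3,4,0) succ=(2,0,0,0) retry=(0,0,0,0)
step 8 (t3 CAS): counter=5 r=(3,3,4,0) succ=(2,0,1,0) retry=(0,0,0,0)
step 9 (t3 LOAD): counter=5 r=(3,3,5,0) succ=(2,0,1,0) retry=(0,0,0,0)
step 10 (t2 CAS): counter=5 r=(3,3,5,0) succ=(2,0,1,0) retry=(0,1,0,0)
step 11 (t2 LOAD): counter=5 r=(3,5,5,0) succ=(2,0,1,0) retry=(0,1,0,0)
step 12 (t2 CAS): counter=6 r=(3,5,5,0) succ=(2,1,1,0) retry=(0,1,0,0)
step 13 (t4 CAS): counter=6 r=(3,5,5,0) succ=(2,1,1,0) retry=(0,1,0,1)
step 14 (t3 CAS): counter=6 r=(3,5,5,0) succ=(2,1,1,0) retry=(0,1,1,1)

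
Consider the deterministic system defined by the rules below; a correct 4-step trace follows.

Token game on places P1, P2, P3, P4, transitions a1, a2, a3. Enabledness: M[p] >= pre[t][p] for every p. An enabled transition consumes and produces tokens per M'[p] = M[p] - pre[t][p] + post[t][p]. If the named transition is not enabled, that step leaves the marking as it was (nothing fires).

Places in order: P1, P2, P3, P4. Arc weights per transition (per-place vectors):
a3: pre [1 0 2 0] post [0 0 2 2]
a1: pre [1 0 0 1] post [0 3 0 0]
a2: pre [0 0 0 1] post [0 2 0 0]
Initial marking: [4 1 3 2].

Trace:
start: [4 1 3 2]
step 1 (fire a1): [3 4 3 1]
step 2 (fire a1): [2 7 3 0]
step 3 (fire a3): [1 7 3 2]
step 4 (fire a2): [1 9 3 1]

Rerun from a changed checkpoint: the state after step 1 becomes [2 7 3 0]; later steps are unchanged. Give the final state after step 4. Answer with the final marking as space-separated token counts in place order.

1 9 3 1

state after step 1 := [2 7 3 0]
step 2 (fire a1): [2 7 3 0]
step 3 (fire a3): [1 7 3 2]
step 4 (fire a2): [1 9 3 1]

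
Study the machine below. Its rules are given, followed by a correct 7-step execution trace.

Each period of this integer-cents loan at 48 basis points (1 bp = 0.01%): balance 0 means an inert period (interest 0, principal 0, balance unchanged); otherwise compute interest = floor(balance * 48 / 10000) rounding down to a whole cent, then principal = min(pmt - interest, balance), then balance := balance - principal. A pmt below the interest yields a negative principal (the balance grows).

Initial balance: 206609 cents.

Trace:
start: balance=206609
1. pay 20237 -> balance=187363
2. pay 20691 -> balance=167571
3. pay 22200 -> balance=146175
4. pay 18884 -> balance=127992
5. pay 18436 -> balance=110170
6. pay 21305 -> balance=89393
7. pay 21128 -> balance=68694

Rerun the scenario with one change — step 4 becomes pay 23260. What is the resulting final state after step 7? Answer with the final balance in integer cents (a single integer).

(re-executing from step 4 with the substitution; state before step 4: balance=146175)
4. pay 23260 -> balance=123616
5. pay 18436 -> balance=105773
6. pay 21305 -> balance=84975
7. pay 21128 -> balance=64254

64254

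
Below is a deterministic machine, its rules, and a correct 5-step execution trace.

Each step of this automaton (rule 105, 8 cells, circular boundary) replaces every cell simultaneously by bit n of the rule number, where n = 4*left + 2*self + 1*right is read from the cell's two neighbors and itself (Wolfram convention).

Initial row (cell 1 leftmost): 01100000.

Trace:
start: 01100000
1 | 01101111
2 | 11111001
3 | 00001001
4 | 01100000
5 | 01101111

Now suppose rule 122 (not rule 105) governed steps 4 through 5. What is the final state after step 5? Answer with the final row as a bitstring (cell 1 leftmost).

01101111

(re-executing steps 4..5 under rule 122; state before step 4: 00001001)
4 | 10010110
5 | 01101111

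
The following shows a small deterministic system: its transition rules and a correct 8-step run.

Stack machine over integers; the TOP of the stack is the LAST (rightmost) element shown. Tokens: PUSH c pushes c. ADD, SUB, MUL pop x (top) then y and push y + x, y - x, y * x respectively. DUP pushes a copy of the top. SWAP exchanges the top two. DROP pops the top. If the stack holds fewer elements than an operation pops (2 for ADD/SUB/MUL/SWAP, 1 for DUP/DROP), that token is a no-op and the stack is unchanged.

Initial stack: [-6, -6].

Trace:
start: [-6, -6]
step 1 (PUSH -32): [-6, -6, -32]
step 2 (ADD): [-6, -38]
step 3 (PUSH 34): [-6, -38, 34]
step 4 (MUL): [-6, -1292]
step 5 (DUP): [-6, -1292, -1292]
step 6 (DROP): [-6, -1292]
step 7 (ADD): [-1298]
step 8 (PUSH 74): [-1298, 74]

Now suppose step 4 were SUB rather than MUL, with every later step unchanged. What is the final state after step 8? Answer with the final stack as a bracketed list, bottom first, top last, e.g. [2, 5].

[-78, 74]

(re-executing from step 4 with the substitution; state before step 4: [-6, -38, 34])
step 4 (SUB): [-6, -72]
step 5 (DUP): [-6, -72, -72]
step 6 (DROP): [-6, -72]
step 7 (ADD): [-78]
step 8 (PUSH 74): [-78, 74]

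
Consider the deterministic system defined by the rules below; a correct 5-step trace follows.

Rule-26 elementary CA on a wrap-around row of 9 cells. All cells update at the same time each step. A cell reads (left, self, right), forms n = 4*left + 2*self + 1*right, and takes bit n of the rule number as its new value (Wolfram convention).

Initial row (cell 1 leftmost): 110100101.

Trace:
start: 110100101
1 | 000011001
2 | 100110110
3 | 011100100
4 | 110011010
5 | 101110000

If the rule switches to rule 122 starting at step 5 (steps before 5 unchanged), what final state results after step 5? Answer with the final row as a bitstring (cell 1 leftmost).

(re-executing step 5 under rule 122; state before step 5: 110011010)
5 | 111111101

111111101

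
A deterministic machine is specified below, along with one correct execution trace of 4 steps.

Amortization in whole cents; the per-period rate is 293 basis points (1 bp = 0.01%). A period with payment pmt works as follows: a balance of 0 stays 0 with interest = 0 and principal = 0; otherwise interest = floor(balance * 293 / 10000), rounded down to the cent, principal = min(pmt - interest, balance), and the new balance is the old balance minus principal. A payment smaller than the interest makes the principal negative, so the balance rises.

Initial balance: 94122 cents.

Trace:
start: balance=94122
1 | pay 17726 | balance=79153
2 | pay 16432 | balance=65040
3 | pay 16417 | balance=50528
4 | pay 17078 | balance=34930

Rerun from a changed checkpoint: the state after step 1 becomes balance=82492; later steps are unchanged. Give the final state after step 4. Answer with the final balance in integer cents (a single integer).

state after step 1 := balance=82492
2 | pay 16432 | balance=68477
3 | pay 16417 | balance=54066
4 | pay 17078 | balance=38572

38572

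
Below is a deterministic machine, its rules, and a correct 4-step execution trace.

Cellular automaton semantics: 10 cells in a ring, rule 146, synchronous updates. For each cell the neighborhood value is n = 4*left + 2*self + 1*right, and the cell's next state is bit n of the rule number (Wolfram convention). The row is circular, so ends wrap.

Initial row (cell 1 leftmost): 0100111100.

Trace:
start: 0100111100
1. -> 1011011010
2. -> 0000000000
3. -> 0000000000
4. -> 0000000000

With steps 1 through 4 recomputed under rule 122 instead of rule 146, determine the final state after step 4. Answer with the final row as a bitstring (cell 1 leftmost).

0000110011

(re-executing steps 1..4 under rule 122; state before step 1: 0100111100)
1. -> 1011100110
2. -> 0110111111
3. -> 1111100001
4. -> 0000110011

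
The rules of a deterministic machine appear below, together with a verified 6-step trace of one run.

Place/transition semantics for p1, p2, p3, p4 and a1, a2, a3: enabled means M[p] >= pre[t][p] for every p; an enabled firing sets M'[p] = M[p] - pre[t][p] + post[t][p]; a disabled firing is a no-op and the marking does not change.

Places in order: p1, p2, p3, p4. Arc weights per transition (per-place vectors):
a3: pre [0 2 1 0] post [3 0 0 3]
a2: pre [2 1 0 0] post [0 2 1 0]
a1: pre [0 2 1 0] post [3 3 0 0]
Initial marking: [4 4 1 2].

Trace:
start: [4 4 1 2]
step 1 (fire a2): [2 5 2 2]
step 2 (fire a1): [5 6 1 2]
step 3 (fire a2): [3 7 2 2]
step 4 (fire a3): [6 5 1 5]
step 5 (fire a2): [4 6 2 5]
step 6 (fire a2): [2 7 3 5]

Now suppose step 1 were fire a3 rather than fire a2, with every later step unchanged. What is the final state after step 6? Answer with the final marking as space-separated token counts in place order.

(re-executing from step 1 with the substitution; state before step 1: [4 4 1 2])
step 1 (fire a3): [7 2 0 5]
step 2 (fire a1): [7 2 0 5]
step 3 (fire a2): [5 3 1 5]
step 4 (fire a3): [8 1 0 8]
step 5 (fire a2): [6 2 1 8]
step 6 (fire a2): [4 3 2 8]

4 3 2 8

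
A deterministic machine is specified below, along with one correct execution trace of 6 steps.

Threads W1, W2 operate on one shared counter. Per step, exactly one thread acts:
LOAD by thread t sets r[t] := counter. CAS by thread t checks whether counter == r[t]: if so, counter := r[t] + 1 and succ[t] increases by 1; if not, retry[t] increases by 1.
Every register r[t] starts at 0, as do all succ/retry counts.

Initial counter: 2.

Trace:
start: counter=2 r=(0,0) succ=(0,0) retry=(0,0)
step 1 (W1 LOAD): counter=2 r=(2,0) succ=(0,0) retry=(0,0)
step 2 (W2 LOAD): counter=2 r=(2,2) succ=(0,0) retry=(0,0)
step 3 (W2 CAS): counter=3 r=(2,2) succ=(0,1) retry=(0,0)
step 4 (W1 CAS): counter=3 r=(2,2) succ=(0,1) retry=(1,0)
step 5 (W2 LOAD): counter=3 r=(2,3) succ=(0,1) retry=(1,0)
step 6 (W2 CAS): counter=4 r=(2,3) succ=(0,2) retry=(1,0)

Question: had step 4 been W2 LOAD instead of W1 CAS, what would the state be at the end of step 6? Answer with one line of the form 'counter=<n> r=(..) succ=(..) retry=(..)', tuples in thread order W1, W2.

counter=4 r=(2,3) succ=(0,2) retry=(0,0)

(re-executing from step 4 with the substitution; state before step 4: counter=3 r=(2,2) succ=(0,1) retry=(0,0))
step 4 (W2 LOAD): counter=3 r=(2,3) succ=(0,1) retry=(0,0)
step 5 (W2 LOAD): counter=3 r=(2,3) succ=(0,1) retry=(0,0)
step 6 (W2 CAS): counter=4 r=(2,3) succ=(0,2) retry=(0,0)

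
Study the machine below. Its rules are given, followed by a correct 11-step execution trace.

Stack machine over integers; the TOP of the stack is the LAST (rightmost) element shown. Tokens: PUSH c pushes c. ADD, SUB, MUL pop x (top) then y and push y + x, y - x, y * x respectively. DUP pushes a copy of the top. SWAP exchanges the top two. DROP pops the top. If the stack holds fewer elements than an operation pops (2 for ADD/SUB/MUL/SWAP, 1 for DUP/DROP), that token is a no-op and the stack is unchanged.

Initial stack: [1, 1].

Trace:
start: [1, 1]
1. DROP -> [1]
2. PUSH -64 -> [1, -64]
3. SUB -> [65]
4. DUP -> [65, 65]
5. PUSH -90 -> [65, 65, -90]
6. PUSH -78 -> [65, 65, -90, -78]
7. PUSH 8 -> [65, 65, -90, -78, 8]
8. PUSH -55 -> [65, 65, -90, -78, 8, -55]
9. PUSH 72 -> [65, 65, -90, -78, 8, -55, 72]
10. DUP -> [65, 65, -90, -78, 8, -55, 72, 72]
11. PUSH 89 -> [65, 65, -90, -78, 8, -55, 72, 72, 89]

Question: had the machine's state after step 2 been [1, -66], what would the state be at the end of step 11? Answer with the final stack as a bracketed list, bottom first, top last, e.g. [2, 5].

state after step 2 := [1, -66]
3. SUB -> [67]
4. DUP -> [67, 67]
5. PUSH -90 -> [67, 67, -90]
6. PUSH -78 -> [67, 67, -90, -78]
7. PUSH 8 -> [67, 67, -90, -78, 8]
8. PUSH -55 -> [67, 67, -90, -78, 8, -55]
9. PUSH 72 -> [67, 67, -90, -78, 8, -55, 72]
10. DUP -> [67, 67, -90, -78, 8, -55, 72, 72]
11. PUSH 89 -> [67, 67, -90, -78, 8, -55, 72, 72, 89]

[67, 67, -90, -78, 8, -55, 72, 72, 89]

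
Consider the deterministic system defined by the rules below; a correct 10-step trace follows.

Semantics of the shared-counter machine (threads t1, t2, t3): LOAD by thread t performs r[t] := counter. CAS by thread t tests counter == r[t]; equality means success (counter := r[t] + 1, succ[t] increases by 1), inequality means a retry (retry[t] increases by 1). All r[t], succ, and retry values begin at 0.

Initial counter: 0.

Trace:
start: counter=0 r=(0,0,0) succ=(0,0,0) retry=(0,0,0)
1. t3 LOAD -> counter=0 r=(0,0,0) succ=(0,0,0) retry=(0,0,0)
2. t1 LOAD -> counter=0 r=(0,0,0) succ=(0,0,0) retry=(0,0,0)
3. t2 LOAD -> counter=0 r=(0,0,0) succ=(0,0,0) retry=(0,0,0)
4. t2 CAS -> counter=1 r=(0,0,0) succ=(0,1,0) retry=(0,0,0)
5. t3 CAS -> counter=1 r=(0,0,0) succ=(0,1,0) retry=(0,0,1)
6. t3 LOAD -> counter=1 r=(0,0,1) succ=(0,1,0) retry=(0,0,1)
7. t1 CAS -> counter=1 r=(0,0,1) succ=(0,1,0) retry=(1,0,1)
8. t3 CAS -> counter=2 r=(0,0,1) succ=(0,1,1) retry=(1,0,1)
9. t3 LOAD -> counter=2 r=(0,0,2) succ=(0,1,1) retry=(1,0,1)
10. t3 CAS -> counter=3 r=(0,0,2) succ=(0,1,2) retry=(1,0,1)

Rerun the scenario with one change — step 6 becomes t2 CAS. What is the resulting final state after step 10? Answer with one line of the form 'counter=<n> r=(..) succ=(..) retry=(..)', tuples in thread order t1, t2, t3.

(re-executing from step 6 with the substitution; state before step 6: counter=1 r=(0,0,0) succ=(0,1,0) retry=(0,0,1))
6. t2 CAS -> counter=1 r=(0,0,0) succ=(0,1,0) retry=(0,1,1)
7. t1 CAS -> counter=1 r=(0,0,0) succ=(0,1,0) retry=(1,1,1)
8. t3 CAS -> counter=1 r=(0,0,0) succ=(0,1,0) retry=(1,1,2)
9. t3 LOAD -> counter=1 r=(0,0,1) succ=(0,1,0) retry=(1,1,2)
10. t3 CAS -> counter=2 r=(0,0,1) succ=(0,1,1) retry=(1,1,2)

counter=2 r=(0,0,1) succ=(0,1,1) retry=(1,1,2)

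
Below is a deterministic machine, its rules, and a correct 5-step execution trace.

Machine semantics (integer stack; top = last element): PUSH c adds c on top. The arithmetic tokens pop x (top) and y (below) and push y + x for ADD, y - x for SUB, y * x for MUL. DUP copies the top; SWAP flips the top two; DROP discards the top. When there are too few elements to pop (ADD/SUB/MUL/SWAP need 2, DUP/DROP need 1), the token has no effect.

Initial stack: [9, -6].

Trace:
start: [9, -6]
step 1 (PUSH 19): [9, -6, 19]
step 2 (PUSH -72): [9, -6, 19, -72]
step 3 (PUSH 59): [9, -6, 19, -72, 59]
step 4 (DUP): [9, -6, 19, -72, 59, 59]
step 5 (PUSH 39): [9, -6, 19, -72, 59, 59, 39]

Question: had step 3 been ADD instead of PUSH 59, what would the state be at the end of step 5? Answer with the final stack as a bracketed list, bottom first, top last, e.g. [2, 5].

[9, -6, -53, -53, 39]

(re-executing from step 3 with the substitution; state before step 3: [9, -6, 19, -72])
step 3 (ADD): [9, -6, -53]
step 4 (DUP): [9, -6, -53, -53]
step 5 (PUSH 39): [9, -6, -53, -53, 39]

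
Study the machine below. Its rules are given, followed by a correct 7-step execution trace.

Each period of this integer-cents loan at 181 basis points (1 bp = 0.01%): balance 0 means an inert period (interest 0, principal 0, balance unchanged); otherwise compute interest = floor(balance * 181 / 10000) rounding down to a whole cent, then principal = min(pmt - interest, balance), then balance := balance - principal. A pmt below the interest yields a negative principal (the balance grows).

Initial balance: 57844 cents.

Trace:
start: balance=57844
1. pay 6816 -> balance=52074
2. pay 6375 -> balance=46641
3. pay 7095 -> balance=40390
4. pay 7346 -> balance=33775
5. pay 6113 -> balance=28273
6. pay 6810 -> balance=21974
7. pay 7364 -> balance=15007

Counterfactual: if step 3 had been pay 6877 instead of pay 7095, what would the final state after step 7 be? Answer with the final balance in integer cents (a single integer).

(re-executing from step 3 with the substitution; state before step 3: balance=46641)
3. pay 6877 -> balance=40608
4. pay 7346 -> balance=33997
5. pay 6113 -> balance=28499
6. pay 6810 -> balance=22204
7. pay 7364 -> balance=15241

15241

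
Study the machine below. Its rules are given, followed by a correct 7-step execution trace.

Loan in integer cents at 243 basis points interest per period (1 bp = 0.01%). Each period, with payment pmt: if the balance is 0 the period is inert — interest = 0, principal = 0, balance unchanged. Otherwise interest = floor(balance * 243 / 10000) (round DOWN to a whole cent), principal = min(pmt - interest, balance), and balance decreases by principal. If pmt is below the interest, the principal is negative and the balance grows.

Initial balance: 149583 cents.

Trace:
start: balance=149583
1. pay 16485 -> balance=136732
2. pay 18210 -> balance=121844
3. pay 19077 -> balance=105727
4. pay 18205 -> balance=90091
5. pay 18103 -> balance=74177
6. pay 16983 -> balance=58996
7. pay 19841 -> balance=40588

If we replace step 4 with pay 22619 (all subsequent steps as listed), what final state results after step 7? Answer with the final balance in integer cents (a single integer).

(re-executing from step 4 with the substitution; state before step 4: balance=105727)
4. pay 22619 -> balance=85677
5. pay 18103 -> balance=69655
6. pay 16983 -> balance=54364
7. pay 19841 -> balance=35844

35844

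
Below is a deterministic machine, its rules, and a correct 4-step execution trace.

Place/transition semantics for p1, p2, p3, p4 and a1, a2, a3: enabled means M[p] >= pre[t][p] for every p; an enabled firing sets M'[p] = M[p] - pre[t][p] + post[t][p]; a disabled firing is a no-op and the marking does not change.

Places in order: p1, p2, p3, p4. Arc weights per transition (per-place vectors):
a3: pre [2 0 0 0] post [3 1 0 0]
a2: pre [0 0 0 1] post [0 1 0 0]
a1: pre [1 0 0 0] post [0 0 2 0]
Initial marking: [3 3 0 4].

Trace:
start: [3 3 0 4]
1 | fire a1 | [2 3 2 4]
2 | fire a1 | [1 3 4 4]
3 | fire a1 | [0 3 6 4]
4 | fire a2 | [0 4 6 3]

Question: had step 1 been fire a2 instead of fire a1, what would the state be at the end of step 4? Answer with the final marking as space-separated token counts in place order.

1 5 4 2

(re-executing from step 1 with the substitution; state before step 1: [3 3 0 4])
1 | fire a2 | [3 4 0 3]
2 | fire a1 | [2 4 2 3]
3 | fire a1 | [1 4 4 3]
4 | fire a2 | [1 5 4 2]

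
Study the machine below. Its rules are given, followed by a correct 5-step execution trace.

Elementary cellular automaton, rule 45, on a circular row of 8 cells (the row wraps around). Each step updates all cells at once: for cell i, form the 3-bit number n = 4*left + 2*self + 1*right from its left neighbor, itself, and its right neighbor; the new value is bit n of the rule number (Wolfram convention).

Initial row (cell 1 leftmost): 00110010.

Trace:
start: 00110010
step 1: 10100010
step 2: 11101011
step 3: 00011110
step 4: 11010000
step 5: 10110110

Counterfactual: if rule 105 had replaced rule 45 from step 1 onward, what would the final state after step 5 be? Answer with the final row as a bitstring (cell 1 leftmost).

(re-executing steps 1..5 under rule 105; state before step 1: 00110010)
step 1: 10110000
step 2: 01110110
step 3: 01011110
step 4: 00110010
step 5: 10110000

10110000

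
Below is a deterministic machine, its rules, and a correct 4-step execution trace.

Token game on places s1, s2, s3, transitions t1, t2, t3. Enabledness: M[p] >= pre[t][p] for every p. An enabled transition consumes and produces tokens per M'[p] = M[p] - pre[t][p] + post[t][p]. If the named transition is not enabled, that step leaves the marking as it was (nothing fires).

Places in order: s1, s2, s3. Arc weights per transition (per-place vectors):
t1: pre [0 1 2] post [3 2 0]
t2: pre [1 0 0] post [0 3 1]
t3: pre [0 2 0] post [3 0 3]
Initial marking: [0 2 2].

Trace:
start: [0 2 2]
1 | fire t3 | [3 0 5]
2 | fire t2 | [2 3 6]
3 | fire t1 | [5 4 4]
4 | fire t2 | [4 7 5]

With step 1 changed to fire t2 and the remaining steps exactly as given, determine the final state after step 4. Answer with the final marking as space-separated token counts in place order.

(re-executing from step 1 with the substitution; state before step 1: [0 2 2])
1 | fire t2 | [0 2 2]
2 | fire t2 | [0 2 2]
3 | fire t1 | [3 3 0]
4 | fire t2 | [2 6 1]

2 6 1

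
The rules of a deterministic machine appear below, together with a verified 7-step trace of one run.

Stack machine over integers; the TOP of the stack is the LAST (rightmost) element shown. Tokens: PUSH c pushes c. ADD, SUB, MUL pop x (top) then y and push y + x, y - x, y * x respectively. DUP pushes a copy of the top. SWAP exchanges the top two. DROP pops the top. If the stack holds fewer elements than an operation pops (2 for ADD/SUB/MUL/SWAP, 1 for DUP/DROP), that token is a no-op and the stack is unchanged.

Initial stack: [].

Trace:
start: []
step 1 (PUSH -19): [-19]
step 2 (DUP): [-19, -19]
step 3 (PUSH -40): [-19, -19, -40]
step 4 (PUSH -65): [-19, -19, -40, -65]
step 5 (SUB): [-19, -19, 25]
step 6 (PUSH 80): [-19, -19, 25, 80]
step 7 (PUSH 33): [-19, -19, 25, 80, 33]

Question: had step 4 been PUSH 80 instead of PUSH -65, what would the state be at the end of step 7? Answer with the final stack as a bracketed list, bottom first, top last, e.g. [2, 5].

[-19, -19, -120, 80, 33]

(re-executing from step 4 with the substitution; state before step 4: [-19, -19, -40])
step 4 (PUSH 80): [-19, -19, -40, 80]
step 5 (SUB): [-19, -19, -120]
step 6 (PUSH 80): [-19, -19, -120, 80]
step 7 (PUSH 33): [-19, -19, -120, 80, 33]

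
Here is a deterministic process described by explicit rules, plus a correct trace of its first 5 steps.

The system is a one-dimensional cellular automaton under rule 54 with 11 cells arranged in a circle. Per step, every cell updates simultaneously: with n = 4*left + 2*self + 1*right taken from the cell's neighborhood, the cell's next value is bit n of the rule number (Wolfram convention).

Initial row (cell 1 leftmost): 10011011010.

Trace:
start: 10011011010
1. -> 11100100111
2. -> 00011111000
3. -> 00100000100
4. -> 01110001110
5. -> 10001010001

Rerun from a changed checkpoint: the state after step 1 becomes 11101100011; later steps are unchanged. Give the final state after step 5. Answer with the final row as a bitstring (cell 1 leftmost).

11100000011

state after step 1 := 11101100011
2. -> 00010010100
3. -> 00111111110
4. -> 01000000001
5. -> 11100000011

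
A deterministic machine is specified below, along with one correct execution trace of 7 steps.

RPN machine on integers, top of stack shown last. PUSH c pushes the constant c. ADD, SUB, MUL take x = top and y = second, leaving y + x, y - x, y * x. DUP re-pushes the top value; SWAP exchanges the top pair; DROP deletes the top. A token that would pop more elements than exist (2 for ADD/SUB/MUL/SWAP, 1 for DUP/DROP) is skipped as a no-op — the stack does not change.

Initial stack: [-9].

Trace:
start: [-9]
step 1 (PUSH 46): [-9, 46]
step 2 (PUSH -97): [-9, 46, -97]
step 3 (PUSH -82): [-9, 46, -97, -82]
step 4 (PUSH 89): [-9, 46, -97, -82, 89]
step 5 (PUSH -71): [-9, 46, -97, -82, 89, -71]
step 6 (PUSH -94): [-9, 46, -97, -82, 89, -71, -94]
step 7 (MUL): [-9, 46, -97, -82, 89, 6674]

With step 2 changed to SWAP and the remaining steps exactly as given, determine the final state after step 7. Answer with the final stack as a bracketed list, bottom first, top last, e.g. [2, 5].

[46, -9, -82, 89, 6674]

(re-executing from step 2 with the substitution; state before step 2: [-9, 46])
step 2 (SWAP): [46, -9]
step 3 (PUSH -82): [46, -9, -82]
step 4 (PUSH 89): [46, -9, -82, 89]
step 5 (PUSH -71): [46, -9, -82, 89, -71]
step 6 (PUSH -94): [46, -9, -82, 89, -71, -94]
step 7 (MUL): [46, -9, -82, 89, 6674]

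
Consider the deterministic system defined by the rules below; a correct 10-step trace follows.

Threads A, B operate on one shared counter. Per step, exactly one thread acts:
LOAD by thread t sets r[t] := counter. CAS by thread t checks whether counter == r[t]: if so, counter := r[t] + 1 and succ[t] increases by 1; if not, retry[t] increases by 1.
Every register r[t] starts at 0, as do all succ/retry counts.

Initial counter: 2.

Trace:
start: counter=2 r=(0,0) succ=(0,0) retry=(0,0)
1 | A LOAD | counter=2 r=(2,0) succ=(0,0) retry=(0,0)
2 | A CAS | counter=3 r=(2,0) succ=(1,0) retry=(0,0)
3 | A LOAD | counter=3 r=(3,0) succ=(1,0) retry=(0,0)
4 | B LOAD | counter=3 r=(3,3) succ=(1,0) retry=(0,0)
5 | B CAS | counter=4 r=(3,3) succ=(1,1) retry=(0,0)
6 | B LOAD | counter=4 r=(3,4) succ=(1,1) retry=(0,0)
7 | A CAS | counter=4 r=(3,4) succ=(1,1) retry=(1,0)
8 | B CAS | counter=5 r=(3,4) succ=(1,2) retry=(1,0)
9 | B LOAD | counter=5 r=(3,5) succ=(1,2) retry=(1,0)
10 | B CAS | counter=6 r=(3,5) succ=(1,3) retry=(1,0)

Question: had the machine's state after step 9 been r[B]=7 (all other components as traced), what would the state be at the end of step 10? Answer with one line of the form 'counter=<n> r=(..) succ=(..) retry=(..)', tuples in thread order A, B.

state after step 9 := counter=5 r=(3,7) succ=(1,2) retry=(1,0)
10 | B CAS | counter=5 r=(3,7) succ=(1,2) retry=(1,1)

counter=5 r=(3,7) succ=(1,2) retry=(1,1)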